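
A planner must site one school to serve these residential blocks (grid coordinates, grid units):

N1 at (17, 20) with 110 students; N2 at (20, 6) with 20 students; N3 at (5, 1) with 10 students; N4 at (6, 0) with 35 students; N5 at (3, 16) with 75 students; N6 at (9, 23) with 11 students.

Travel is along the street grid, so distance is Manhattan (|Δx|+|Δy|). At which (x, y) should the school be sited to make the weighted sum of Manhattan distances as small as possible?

(9, 16)

Manhattan distance separates: Σwᵢ(|x−xᵢ|+|y−yᵢ|) = Σwᵢ|x−xᵢ| + Σwᵢ|y−yᵢ|, so x and y are optimised independently as 1-D weighted medians.
Total weight W = 261; half = 130.5.
x-coordinate, sorted with cumulative weight:
  x=3 (N5, w=75) cum 75
  x=5 (N3, w=10) cum 85
  x=6 (N4, w=35) cum 120
  x=9 (N6, w=11) cum 131  ← median
  x=17 (N1, w=110) cum 241
  x=20 (N2, w=20) cum 261
⇒ x* = 9
y-coordinate, sorted with cumulative weight:
  y=0 (N4, w=35) cum 35
  y=1 (N3, w=10) cum 45
  y=6 (N2, w=20) cum 65
  y=16 (N5, w=75) cum 140  ← median
  y=20 (N1, w=110) cum 250
  y=23 (N6, w=11) cum 261
⇒ y* = 16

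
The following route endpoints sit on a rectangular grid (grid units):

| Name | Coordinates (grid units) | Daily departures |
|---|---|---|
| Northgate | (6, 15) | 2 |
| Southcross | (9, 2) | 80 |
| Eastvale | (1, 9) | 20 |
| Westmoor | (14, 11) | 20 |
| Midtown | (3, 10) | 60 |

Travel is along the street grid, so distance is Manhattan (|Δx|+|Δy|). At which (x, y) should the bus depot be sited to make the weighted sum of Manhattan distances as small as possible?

(9, 9)

Manhattan distance separates: Σwᵢ(|x−xᵢ|+|y−yᵢ|) = Σwᵢ|x−xᵢ| + Σwᵢ|y−yᵢ|, so x and y are optimised independently as 1-D weighted medians.
Total weight W = 182; half = 91.
x-coordinate, sorted with cumulative weight:
  x=1 (Eastvale, w=20) cum 20
  x=3 (Midtown, w=60) cum 80
  x=6 (Northgate, w=2) cum 82
  x=9 (Southcross, w=80) cum 162  ← median
  x=14 (Westmoor, w=20) cum 182
⇒ x* = 9
y-coordinate, sorted with cumulative weight:
  y=2 (Southcross, w=80) cum 80
  y=9 (Eastvale, w=20) cum 100  ← median
  y=10 (Midtown, w=60) cum 160
  y=11 (Westmoor, w=20) cum 180
  y=15 (Northgate, w=2) cum 182
⇒ y* = 9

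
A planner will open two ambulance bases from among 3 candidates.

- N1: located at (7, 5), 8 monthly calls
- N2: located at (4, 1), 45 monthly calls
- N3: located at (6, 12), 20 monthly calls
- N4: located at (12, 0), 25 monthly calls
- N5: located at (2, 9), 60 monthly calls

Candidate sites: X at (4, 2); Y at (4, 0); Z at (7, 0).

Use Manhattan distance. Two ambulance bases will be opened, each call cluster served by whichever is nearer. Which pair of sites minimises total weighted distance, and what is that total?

{X, Z}, total 990

Evaluate every pair (each demand assigned to the nearer of the two):
  {X, Z}: total = 990
  {X, Y}: total = 1073
  {Y, Z}: total = 1130
Best pair: {X, Z} with total 990.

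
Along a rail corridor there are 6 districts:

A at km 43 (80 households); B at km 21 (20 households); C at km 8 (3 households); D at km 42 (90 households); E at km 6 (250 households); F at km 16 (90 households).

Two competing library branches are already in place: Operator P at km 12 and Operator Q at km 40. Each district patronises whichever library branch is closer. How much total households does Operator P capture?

363

The indifferent point is the midpoint (12+40)/2 = 26; districts left of it (closer to Operator P at 12) go to Operator P, those right go to Operator Q.
  E at 6 (w=250) → Operator P
  C at 8 (w=3) → Operator P
  F at 16 (w=90) → Operator P
  B at 21 (w=20) → Operator P
  D at 42 (w=90) → Operator Q
  A at 43 (w=80) → Operator Q
Operator P captures 363; Operator Q captures 170.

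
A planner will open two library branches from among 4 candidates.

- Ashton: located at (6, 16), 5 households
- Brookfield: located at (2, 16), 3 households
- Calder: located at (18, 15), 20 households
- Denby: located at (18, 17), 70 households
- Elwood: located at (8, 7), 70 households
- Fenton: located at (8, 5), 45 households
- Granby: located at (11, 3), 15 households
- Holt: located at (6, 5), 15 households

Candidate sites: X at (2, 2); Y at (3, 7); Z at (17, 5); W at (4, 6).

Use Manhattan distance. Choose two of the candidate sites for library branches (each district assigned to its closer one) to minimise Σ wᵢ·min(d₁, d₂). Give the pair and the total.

{Z, W}, total 1966

Evaluate every pair (each demand assigned to the nearer of the two):
  {Z, W}: total = 1966
  {Y, Z}: total = 2080
  {X, Z}: total = 2662
  {Y, W}: total = 3070
  {X, W}: total = 3076
  {X, Y}: total = 3190
Best pair: {Z, W} with total 1966.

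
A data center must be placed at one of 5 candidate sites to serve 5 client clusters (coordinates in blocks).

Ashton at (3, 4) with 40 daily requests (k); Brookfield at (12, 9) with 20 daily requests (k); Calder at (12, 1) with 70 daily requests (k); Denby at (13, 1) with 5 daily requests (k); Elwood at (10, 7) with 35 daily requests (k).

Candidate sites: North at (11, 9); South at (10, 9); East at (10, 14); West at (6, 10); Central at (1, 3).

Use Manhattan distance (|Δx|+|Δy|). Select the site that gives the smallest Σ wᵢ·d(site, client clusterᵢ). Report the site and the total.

Total weighted distance at each candidate:
  North (11, 9): total = 1325
  South (10, 9): total = 1345
  East (10, 14): total = 2195
  West (6, 10): total = 1875
  Central (1, 3): total = 1895
Minimum is at North with total 1325 blocks.

North, total 1325 blocks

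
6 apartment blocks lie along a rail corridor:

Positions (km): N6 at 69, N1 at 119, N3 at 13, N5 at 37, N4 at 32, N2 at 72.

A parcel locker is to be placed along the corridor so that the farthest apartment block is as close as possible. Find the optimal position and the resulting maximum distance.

location 66, max distance 53

The 1-center on a line is the midpoint of the two extreme points: leftmost at 13, rightmost at 119.
Optimal location = (13 + 119)/2 = 66; maximum distance = (119 − 13)/2 = 53.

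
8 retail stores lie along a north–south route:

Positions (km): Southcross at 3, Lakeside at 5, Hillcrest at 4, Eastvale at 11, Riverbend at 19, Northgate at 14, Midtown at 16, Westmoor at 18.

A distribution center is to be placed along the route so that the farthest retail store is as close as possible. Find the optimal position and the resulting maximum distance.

The 1-center on a line is the midpoint of the two extreme points: leftmost at 3, rightmost at 19.
Optimal location = (3 + 19)/2 = 11; maximum distance = (19 − 3)/2 = 8.

location 11, max distance 8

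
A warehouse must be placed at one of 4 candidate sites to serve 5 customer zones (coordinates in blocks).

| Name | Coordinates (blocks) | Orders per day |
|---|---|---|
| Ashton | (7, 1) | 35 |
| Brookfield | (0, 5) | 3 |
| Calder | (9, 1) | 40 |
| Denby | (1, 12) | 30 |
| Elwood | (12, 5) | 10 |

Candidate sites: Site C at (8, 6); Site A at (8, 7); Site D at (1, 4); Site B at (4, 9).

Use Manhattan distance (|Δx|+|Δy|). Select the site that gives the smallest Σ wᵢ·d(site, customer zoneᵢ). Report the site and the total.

Total weighted distance at each candidate:
  Site C (8, 6): total = 917
  Site A (8, 7): total = 975
  Site D (1, 4): total = 1121
  Site B (4, 9): total = 1229
Minimum is at Site C with total 917 blocks.

Site C, total 917 blocks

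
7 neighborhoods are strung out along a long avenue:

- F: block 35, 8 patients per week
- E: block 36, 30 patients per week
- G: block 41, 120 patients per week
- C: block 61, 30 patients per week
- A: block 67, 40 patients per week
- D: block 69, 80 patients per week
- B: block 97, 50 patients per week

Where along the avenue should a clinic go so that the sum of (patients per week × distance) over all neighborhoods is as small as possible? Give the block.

x = 61

For a sum of weighted absolute distances on a line, the optimum is the weighted median (not the mean). Total weight W = 358; half-weight = 179.
Sort by position and accumulate weight:
  block 35 (F, w=8) → cum 8
  block 36 (E, w=30) → cum 38
  block 41 (G, w=120) → cum 158
  block 61 (C, w=30) → cum 188  ≥ 179 → median here
  block 67 (A, w=40) → cum 228
  block 69 (D, w=80) → cum 308
  block 97 (B, w=50) → cum 358
Optimal location: block 61.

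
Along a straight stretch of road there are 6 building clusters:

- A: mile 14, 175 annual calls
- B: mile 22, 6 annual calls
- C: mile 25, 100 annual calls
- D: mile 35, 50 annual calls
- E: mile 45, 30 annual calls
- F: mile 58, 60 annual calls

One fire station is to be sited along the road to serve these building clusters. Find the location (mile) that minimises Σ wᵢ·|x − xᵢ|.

x = 25

For a sum of weighted absolute distances on a line, the optimum is the weighted median (not the mean). Total weight W = 421; half-weight = 210.5.
Sort by position and accumulate weight:
  mile 14 (A, w=175) → cum 175
  mile 22 (B, w=6) → cum 181
  mile 25 (C, w=100) → cum 281  ≥ 210.5 → median here
  mile 35 (D, w=50) → cum 331
  mile 45 (E, w=30) → cum 361
  mile 58 (F, w=60) → cum 421
Optimal location: mile 25.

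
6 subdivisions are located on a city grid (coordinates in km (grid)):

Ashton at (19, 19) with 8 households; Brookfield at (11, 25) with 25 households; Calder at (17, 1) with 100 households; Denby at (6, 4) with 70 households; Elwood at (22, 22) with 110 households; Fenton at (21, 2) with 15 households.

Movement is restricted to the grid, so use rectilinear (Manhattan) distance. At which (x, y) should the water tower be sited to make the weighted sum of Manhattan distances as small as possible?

Manhattan distance separates: Σwᵢ(|x−xᵢ|+|y−yᵢ|) = Σwᵢ|x−xᵢ| + Σwᵢ|y−yᵢ|, so x and y are optimised independently as 1-D weighted medians.
Total weight W = 328; half = 164.
x-coordinate, sorted with cumulative weight:
  x=6 (Denby, w=70) cum 70
  x=11 (Brookfield, w=25) cum 95
  x=17 (Calder, w=100) cum 195  ← median
  x=19 (Ashton, w=8) cum 203
  x=21 (Fenton, w=15) cum 218
  x=22 (Elwood, w=110) cum 328
⇒ x* = 17
y-coordinate, sorted with cumulative weight:
  y=1 (Calder, w=100) cum 100
  y=2 (Fenton, w=15) cum 115
  y=4 (Denby, w=70) cum 185  ← median
  y=19 (Ashton, w=8) cum 193
  y=22 (Elwood, w=110) cum 303
  y=25 (Brookfield, w=25) cum 328
⇒ y* = 4

(17, 4)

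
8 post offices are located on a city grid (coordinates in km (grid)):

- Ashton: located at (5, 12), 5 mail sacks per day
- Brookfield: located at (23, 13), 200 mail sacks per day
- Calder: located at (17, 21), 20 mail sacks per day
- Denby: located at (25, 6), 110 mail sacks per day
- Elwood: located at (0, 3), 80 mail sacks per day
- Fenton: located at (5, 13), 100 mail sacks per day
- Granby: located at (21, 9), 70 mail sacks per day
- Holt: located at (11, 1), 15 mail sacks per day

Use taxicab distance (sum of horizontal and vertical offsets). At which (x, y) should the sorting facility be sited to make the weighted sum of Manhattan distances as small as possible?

Manhattan distance separates: Σwᵢ(|x−xᵢ|+|y−yᵢ|) = Σwᵢ|x−xᵢ| + Σwᵢ|y−yᵢ|, so x and y are optimised independently as 1-D weighted medians.
Total weight W = 600; half = 300.
x-coordinate, sorted with cumulative weight:
  x=0 (Elwood, w=80) cum 80
  x=5 (Ashton, w=5) cum 85
  x=5 (Fenton, w=100) cum 185
  x=11 (Holt, w=15) cum 200
  x=17 (Calder, w=20) cum 220
  x=21 (Granby, w=70) cum 290
  x=23 (Brookfield, w=200) cum 490  ← median
  x=25 (Denby, w=110) cum 600
⇒ x* = 23
y-coordinate, sorted with cumulative weight:
  y=1 (Holt, w=15) cum 15
  y=3 (Elwood, w=80) cum 95
  y=6 (Denby, w=110) cum 205
  y=9 (Granby, w=70) cum 275
  y=12 (Ashton, w=5) cum 280
  y=13 (Brookfield, w=200) cum 480  ← median
  y=13 (Fenton, w=100) cum 580
  y=21 (Calder, w=20) cum 600
⇒ y* = 13

(23, 13)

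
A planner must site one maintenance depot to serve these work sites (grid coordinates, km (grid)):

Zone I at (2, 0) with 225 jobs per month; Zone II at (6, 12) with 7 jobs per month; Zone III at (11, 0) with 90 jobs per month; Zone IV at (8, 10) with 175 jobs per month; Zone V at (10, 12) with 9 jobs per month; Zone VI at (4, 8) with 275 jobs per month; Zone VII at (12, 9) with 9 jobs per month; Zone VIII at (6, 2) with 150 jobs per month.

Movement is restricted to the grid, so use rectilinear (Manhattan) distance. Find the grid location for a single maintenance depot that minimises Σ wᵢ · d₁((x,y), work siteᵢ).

Manhattan distance separates: Σwᵢ(|x−xᵢ|+|y−yᵢ|) = Σwᵢ|x−xᵢ| + Σwᵢ|y−yᵢ|, so x and y are optimised independently as 1-D weighted medians.
Total weight W = 940; half = 470.
x-coordinate, sorted with cumulative weight:
  x=2 (Zone I, w=225) cum 225
  x=4 (Zone VI, w=275) cum 500  ← median
  x=6 (Zone II, w=7) cum 507
  x=6 (Zone VIII, w=150) cum 657
  x=8 (Zone IV, w=175) cum 832
  x=10 (Zone V, w=9) cum 841
  x=11 (Zone III, w=90) cum 931
  x=12 (Zone VII, w=9) cum 940
⇒ x* = 4
y-coordinate, sorted with cumulative weight:
  y=0 (Zone I, w=225) cum 225
  y=0 (Zone III, w=90) cum 315
  y=2 (Zone VIII, w=150) cum 465
  y=8 (Zone VI, w=275) cum 740  ← median
  y=9 (Zone VII, w=9) cum 749
  y=10 (Zone IV, w=175) cum 924
  y=12 (Zone II, w=7) cum 931
  y=12 (Zone V, w=9) cum 940
⇒ y* = 8

(4, 8)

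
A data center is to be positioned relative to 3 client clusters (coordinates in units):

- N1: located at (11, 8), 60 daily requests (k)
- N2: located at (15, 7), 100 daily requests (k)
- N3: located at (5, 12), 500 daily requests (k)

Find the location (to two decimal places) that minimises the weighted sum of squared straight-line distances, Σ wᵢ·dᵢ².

The minimiser of Σwᵢ‖p−pᵢ‖² is the weighted centroid p* = (Σwᵢpᵢ)/(Σwᵢ).
Σwᵢ = 660.
Σwᵢxᵢ = 60·11 + 100·15 + 500·5 = 4660.
Σwᵢyᵢ = 60·8 + 100·7 + 500·12 = 7180.
x* = 4660/660 = 7.06, y* = 7180/660 = 10.88.

(7.06, 10.88)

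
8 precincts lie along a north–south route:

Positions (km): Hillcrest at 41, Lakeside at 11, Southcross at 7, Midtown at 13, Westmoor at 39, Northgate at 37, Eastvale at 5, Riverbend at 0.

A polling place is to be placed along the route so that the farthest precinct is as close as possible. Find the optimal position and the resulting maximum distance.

location 20.5, max distance 20.5

The 1-center on a line is the midpoint of the two extreme points: leftmost at 0, rightmost at 41.
Optimal location = (0 + 41)/2 = 20.5; maximum distance = (41 − 0)/2 = 20.5.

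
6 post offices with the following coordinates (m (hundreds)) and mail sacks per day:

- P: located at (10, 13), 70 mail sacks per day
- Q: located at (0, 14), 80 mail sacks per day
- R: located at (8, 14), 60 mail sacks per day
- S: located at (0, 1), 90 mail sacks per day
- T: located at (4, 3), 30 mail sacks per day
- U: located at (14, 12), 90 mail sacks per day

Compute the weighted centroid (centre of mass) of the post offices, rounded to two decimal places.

The minimiser of Σwᵢ‖p−pᵢ‖² is the weighted centroid p* = (Σwᵢpᵢ)/(Σwᵢ).
Σwᵢ = 420.
Σwᵢxᵢ = 70·10 + 80·0 + 60·8 + 90·0 + 30·4 + 90·14 = 2560.
Σwᵢyᵢ = 70·13 + 80·14 + 60·14 + 90·1 + 30·3 + 90·12 = 4130.
x* = 2560/420 = 6.10, y* = 4130/420 = 9.83.

(6.10, 9.83)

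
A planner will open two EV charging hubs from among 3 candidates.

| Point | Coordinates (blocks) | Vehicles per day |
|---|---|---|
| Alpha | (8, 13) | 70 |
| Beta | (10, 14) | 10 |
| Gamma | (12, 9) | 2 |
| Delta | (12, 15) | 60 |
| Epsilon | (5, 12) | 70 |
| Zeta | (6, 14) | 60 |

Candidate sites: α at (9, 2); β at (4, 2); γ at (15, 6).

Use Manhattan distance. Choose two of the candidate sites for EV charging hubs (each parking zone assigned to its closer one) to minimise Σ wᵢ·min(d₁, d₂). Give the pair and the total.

{β, γ}, total 3452

Evaluate every pair (each demand assigned to the nearer of the two):
  {β, γ}: total = 3452
  {α, β}: total = 3560
  {α, γ}: total = 3582
Best pair: {β, γ} with total 3452.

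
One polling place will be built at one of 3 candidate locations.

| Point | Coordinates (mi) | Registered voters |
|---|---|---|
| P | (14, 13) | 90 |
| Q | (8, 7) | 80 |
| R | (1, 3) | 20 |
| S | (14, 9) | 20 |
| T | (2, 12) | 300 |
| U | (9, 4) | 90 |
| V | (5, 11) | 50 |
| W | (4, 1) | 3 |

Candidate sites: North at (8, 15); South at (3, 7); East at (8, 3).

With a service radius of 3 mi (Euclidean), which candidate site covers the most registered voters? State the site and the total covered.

Coverage radius r = 3 mi; a point is covered iff (Δx)²+(Δy)² ≤ 3² = 9.
  North (8, 15): covers {none} → 0
  South (3, 7): covers {none} → 0
  East (8, 3): covers {U} → 90
Maximum coverage at East: 90 registered voters.

East, covering 90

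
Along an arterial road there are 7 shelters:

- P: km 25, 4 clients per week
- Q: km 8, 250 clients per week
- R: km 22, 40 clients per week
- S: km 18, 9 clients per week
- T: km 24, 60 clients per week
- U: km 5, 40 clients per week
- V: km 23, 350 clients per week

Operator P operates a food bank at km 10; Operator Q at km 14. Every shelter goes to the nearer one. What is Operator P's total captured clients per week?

The indifferent point is the midpoint (10+14)/2 = 12; shelters left of it (closer to Operator P at 10) go to Operator P, those right go to Operator Q.
  U at 5 (w=40) → Operator P
  Q at 8 (w=250) → Operator P
  S at 18 (w=9) → Operator Q
  R at 22 (w=40) → Operator Q
  V at 23 (w=350) → Operator Q
  T at 24 (w=60) → Operator Q
  P at 25 (w=4) → Operator Q
Operator P captures 290; Operator Q captures 463.

290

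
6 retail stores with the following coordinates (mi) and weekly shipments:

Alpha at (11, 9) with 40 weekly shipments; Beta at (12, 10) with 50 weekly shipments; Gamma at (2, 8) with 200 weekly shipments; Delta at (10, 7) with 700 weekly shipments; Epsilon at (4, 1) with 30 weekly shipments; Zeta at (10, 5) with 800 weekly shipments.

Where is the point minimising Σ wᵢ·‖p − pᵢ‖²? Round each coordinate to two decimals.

(9.10, 6.26)

The minimiser of Σwᵢ‖p−pᵢ‖² is the weighted centroid p* = (Σwᵢpᵢ)/(Σwᵢ).
Σwᵢ = 1820.
Σwᵢxᵢ = 40·11 + 50·12 + 200·2 + 700·10 + 30·4 + 800·10 = 16560.
Σwᵢyᵢ = 40·9 + 50·10 + 200·8 + 700·7 + 30·1 + 800·5 = 11390.
x* = 16560/1820 = 9.10, y* = 11390/1820 = 6.26.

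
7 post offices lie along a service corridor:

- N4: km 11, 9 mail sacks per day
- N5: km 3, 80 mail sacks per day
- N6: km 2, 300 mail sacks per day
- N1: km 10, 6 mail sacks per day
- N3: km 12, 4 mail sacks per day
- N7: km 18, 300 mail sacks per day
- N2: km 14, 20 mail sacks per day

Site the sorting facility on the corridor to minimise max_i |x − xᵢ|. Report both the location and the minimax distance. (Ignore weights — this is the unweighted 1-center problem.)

location 10, max distance 8

The 1-center on a line is the midpoint of the two extreme points: leftmost at 2, rightmost at 18.
Optimal location = (2 + 18)/2 = 10; maximum distance = (18 − 2)/2 = 8.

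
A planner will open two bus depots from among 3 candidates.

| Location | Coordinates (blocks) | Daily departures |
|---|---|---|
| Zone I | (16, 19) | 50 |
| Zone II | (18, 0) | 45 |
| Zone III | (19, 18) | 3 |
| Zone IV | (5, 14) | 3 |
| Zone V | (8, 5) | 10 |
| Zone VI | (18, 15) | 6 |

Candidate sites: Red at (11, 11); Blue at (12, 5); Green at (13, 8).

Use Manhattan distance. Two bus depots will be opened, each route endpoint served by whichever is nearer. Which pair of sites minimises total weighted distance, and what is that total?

Evaluate every pair (each demand assigned to the nearer of the two):
  {Red, Blue}: total = 1323
  {Blue, Green}: total = 1397
  {Red, Green}: total = 1453
Best pair: {Red, Blue} with total 1323.

{Red, Blue}, total 1323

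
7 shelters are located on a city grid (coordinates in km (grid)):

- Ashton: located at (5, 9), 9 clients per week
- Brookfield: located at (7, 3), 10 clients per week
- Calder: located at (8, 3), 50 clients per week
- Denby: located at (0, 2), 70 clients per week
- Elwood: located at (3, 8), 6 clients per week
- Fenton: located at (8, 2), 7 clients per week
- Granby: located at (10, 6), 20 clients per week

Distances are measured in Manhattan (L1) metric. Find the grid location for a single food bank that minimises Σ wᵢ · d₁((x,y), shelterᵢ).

Manhattan distance separates: Σwᵢ(|x−xᵢ|+|y−yᵢ|) = Σwᵢ|x−xᵢ| + Σwᵢ|y−yᵢ|, so x and y are optimised independently as 1-D weighted medians.
Total weight W = 172; half = 86.
x-coordinate, sorted with cumulative weight:
  x=0 (Denby, w=70) cum 70
  x=3 (Elwood, w=6) cum 76
  x=5 (Ashton, w=9) cum 85
  x=7 (Brookfield, w=10) cum 95  ← median
  x=8 (Calder, w=50) cum 145
  x=8 (Fenton, w=7) cum 152
  x=10 (Granby, w=20) cum 172
⇒ x* = 7
y-coordinate, sorted with cumulative weight:
  y=2 (Denby, w=70) cum 70
  y=2 (Fenton, w=7) cum 77
  y=3 (Brookfield, w=10) cum 87  ← median
  y=3 (Calder, w=50) cum 137
  y=6 (Granby, w=20) cum 157
  y=8 (Elwood, w=6) cum 163
  y=9 (Ashton, w=9) cum 172
⇒ y* = 3

(7, 3)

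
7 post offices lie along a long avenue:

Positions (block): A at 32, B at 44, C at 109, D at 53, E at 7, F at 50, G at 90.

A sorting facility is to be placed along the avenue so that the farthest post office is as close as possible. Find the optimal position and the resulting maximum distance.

location 58, max distance 51

The 1-center on a line is the midpoint of the two extreme points: leftmost at 7, rightmost at 109.
Optimal location = (7 + 109)/2 = 58; maximum distance = (109 − 7)/2 = 51.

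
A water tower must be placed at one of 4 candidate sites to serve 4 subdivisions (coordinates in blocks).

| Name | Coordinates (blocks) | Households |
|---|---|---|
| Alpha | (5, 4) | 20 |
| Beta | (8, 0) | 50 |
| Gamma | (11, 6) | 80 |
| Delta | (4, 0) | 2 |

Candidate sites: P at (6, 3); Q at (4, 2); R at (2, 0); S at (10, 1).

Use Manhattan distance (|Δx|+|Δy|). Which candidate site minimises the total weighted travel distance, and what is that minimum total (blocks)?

S, total 804 blocks

Total weighted distance at each candidate:
  P (6, 3): total = 940
  Q (4, 2): total = 1244
  R (2, 0): total = 1644
  S (10, 1): total = 804
Minimum is at S with total 804 blocks.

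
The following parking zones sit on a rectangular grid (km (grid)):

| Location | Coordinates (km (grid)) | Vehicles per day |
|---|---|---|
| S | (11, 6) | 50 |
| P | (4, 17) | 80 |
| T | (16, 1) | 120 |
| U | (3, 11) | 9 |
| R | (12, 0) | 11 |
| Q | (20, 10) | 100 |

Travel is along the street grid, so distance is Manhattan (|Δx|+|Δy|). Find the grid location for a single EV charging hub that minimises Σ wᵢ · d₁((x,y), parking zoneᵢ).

Manhattan distance separates: Σwᵢ(|x−xᵢ|+|y−yᵢ|) = Σwᵢ|x−xᵢ| + Σwᵢ|y−yᵢ|, so x and y are optimised independently as 1-D weighted medians.
Total weight W = 370; half = 185.
x-coordinate, sorted with cumulative weight:
  x=3 (U, w=9) cum 9
  x=4 (P, w=80) cum 89
  x=11 (S, w=50) cum 139
  x=12 (R, w=11) cum 150
  x=16 (T, w=120) cum 270  ← median
  x=20 (Q, w=100) cum 370
⇒ x* = 16
y-coordinate, sorted with cumulative weight:
  y=0 (R, w=11) cum 11
  y=1 (T, w=120) cum 131
  y=6 (S, w=50) cum 181
  y=10 (Q, w=100) cum 281  ← median
  y=11 (U, w=9) cum 290
  y=17 (P, w=80) cum 370
⇒ y* = 10

(16, 10)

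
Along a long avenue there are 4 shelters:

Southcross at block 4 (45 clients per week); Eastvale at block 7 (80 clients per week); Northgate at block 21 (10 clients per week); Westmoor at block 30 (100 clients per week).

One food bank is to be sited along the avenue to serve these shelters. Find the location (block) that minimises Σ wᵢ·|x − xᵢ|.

x = 7

For a sum of weighted absolute distances on a line, the optimum is the weighted median (not the mean). Total weight W = 235; half-weight = 117.5.
Sort by position and accumulate weight:
  block 4 (Southcross, w=45) → cum 45
  block 7 (Eastvale, w=80) → cum 125  ≥ 117.5 → median here
  block 21 (Northgate, w=10) → cum 135
  block 30 (Westmoor, w=100) → cum 235
Optimal location: block 7.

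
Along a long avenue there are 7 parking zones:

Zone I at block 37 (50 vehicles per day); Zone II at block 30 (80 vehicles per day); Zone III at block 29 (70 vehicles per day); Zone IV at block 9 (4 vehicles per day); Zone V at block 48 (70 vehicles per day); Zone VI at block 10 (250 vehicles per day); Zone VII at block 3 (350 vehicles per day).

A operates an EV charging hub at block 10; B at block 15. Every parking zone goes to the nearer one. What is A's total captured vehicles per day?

The indifferent point is the midpoint (10+15)/2 = 12.5; parking zones left of it (closer to A at 10) go to A, those right go to B.
  Zone VII at 3 (w=350) → A
  Zone IV at 9 (w=4) → A
  Zone VI at 10 (w=250) → A
  Zone III at 29 (w=70) → B
  Zone II at 30 (w=80) → B
  Zone I at 37 (w=50) → B
  Zone V at 48 (w=70) → B
A captures 604; B captures 270.

604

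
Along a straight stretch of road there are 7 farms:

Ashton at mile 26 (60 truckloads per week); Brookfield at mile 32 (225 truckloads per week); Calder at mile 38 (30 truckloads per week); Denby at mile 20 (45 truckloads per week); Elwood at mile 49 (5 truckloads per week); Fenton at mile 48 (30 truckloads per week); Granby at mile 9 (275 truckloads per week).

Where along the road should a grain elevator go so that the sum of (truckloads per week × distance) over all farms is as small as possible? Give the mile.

For a sum of weighted absolute distances on a line, the optimum is the weighted median (not the mean). Total weight W = 670; half-weight = 335.
Sort by position and accumulate weight:
  mile 9 (Granby, w=275) → cum 275
  mile 20 (Denby, w=45) → cum 320
  mile 26 (Ashton, w=60) → cum 380  ≥ 335 → median here
  mile 32 (Brookfield, w=225) → cum 605
  mile 38 (Calder, w=30) → cum 635
  mile 48 (Fenton, w=30) → cum 665
  mile 49 (Elwood, w=5) → cum 670
Optimal location: mile 26.

x = 26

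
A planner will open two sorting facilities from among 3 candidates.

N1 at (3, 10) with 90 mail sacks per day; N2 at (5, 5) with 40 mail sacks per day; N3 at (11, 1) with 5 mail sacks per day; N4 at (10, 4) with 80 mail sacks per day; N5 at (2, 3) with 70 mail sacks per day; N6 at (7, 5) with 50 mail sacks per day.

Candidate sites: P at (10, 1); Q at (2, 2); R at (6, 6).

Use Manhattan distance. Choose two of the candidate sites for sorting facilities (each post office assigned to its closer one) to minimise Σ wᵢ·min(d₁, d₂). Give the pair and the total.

Evaluate every pair (each demand assigned to the nearer of the two):
  {Q, R}: total = 1410
  {P, R}: total = 1545
  {P, Q}: total = 1715
Best pair: {Q, R} with total 1410.

{Q, R}, total 1410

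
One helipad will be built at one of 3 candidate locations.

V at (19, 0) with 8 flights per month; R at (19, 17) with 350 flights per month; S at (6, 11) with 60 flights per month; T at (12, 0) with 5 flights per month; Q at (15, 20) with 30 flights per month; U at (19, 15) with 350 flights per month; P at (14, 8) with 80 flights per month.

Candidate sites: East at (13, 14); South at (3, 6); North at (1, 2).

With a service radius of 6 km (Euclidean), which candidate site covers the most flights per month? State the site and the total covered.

South, covering 60

Coverage radius r = 6 km; a point is covered iff (Δx)²+(Δy)² ≤ 6² = 36.
  East (13, 14): covers {none} → 0
  South (3, 6): covers {S} → 60
  North (1, 2): covers {none} → 0
Maximum coverage at South: 60 flights per month.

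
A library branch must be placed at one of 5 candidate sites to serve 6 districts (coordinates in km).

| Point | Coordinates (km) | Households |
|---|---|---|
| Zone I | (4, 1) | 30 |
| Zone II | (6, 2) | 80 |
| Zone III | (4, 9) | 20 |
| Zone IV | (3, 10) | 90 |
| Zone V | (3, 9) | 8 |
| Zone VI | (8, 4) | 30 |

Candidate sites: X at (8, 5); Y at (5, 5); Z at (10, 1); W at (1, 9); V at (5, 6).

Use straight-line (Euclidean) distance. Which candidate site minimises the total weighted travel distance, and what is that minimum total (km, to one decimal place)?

Y, total 1074.4 km

Total weighted distance at each candidate:
  X (8, 5): total = 1288.9
  Y (5, 5): total = 1074.4
  Z (10, 1): total = 1929.2
  W (1, 9): total = 1479.8
  V (5, 6): total = 1085.6
Minimum is at Y with total 1074.4 km.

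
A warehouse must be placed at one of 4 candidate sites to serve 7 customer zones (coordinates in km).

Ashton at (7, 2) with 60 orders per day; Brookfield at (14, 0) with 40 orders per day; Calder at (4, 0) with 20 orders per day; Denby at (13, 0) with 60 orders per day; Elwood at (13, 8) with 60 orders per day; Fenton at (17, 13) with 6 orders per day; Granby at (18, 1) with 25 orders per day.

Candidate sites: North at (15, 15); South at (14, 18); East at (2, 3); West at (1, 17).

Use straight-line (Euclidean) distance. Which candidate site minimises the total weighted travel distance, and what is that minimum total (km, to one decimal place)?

East, total 2793.2 km

Total weighted distance at each candidate:
  North (15, 15): total = 3608.9
  South (14, 18): total = 4335.9
  East (2, 3): total = 2793.2
  West (1, 17): total = 5001.7
Minimum is at East with total 2793.2 km.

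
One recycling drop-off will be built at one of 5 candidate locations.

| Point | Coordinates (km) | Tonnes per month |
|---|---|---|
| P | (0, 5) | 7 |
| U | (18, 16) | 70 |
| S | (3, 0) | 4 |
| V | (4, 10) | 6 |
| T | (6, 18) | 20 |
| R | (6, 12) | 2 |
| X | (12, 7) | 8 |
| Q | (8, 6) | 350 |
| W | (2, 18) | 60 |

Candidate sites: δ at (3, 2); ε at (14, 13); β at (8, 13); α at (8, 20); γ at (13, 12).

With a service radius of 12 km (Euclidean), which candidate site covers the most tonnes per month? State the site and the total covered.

Coverage radius r = 12 km; a point is covered iff (Δx)²+(Δy)² ≤ 12² = 144.
  δ (3, 2): covers {P, S, V, R, X, Q} → 377
  ε (14, 13): covers {U, V, T, R, X, Q} → 456
  β (8, 13): covers {P, U, V, T, R, X, Q, W} → 523
  α (8, 20): covers {U, V, T, R, W} → 158
  γ (13, 12): covers {U, V, T, R, X, Q} → 456
Maximum coverage at β: 523 tonnes per month.

β, covering 523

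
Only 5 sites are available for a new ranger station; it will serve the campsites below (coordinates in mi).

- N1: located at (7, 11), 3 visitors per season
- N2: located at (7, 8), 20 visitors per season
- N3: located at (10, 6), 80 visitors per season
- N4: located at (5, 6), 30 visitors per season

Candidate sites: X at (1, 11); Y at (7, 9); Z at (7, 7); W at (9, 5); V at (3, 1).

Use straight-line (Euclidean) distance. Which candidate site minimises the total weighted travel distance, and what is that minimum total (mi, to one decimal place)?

W, total 327.9 mi

Total weighted distance at each candidate:
  X (1, 11): total = 1167.9
  Y (7, 9): total = 473.6
  Z (7, 7): total = 352.1
  W (9, 5): total = 327.9
  V (3, 1): total = 1043.3
Minimum is at W with total 327.9 mi.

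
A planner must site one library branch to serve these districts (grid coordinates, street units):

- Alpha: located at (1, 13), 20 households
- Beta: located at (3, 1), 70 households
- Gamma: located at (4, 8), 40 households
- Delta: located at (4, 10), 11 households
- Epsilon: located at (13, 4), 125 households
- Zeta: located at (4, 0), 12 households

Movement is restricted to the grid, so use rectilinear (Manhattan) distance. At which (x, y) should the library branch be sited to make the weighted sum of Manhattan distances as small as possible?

Manhattan distance separates: Σwᵢ(|x−xᵢ|+|y−yᵢ|) = Σwᵢ|x−xᵢ| + Σwᵢ|y−yᵢ|, so x and y are optimised independently as 1-D weighted medians.
Total weight W = 278; half = 139.
x-coordinate, sorted with cumulative weight:
  x=1 (Alpha, w=20) cum 20
  x=3 (Beta, w=70) cum 90
  x=4 (Gamma, w=40) cum 130
  x=4 (Delta, w=11) cum 141  ← median
  x=4 (Zeta, w=12) cum 153
  x=13 (Epsilon, w=125) cum 278
⇒ x* = 4
y-coordinate, sorted with cumulative weight:
  y=0 (Zeta, w=12) cum 12
  y=1 (Beta, w=70) cum 82
  y=4 (Epsilon, w=125) cum 207  ← median
  y=8 (Gamma, w=40) cum 247
  y=10 (Delta, w=11) cum 258
  y=13 (Alpha, w=20) cum 278
⇒ y* = 4

(4, 4)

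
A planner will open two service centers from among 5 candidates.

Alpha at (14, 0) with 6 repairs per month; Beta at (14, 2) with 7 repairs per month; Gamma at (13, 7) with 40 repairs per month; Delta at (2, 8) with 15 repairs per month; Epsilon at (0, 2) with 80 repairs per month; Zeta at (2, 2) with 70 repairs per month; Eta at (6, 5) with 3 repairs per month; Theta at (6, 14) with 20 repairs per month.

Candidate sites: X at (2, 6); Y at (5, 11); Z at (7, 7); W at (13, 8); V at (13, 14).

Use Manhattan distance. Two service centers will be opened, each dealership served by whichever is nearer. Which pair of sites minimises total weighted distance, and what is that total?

Evaluate every pair (each demand assigned to the nearer of the two):
  {X, W}: total = 1188
  {X, Z}: total = 1367
  {X, V}: total = 1406
  {X, Y}: total = 1585
  {Z, W}: total = 2062
  {Y, Z}: total = 2247
  {Y, W}: total = 2294
  {Z, V}: total = 2307
  {Y, V}: total = 2612
  {W, V}: total = 3188
Best pair: {X, W} with total 1188.

{X, W}, total 1188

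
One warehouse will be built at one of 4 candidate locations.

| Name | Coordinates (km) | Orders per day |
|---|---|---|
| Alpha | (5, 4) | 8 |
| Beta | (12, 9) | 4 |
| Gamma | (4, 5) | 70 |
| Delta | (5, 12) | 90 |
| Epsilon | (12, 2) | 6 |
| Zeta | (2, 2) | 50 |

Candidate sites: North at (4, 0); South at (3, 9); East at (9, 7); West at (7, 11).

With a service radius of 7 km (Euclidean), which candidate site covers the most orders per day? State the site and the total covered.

Coverage radius r = 7 km; a point is covered iff (Δx)²+(Δy)² ≤ 7² = 49.
  North (4, 0): covers {Alpha, Gamma, Zeta} → 128
  South (3, 9): covers {Alpha, Gamma, Delta} → 168
  East (9, 7): covers {Alpha, Beta, Gamma, Delta, Epsilon} → 178
  West (7, 11): covers {Beta, Gamma, Delta} → 164
Maximum coverage at East: 178 orders per day.

East, covering 178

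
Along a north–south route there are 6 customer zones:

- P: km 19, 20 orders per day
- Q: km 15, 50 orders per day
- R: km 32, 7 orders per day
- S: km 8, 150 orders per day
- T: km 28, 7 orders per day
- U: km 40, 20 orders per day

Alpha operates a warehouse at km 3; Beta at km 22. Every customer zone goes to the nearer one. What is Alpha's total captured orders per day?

150

The indifferent point is the midpoint (3+22)/2 = 12.5; customer zones left of it (closer to Alpha at 3) go to Alpha, those right go to Beta.
  S at 8 (w=150) → Alpha
  Q at 15 (w=50) → Beta
  P at 19 (w=20) → Beta
  T at 28 (w=7) → Beta
  R at 32 (w=7) → Beta
  U at 40 (w=20) → Beta
Alpha captures 150; Beta captures 104.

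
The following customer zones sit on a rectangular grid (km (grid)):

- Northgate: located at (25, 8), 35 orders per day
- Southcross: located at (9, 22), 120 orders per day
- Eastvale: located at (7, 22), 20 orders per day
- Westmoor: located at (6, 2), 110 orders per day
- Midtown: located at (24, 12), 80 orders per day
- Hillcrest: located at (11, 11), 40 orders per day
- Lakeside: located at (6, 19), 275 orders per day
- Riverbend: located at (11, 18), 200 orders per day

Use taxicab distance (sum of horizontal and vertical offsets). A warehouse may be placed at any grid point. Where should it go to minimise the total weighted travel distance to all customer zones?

(9, 18)

Manhattan distance separates: Σwᵢ(|x−xᵢ|+|y−yᵢ|) = Σwᵢ|x−xᵢ| + Σwᵢ|y−yᵢ|, so x and y are optimised independently as 1-D weighted medians.
Total weight W = 880; half = 440.
x-coordinate, sorted with cumulative weight:
  x=6 (Westmoor, w=110) cum 110
  x=6 (Lakeside, w=275) cum 385
  x=7 (Eastvale, w=20) cum 405
  x=9 (Southcross, w=120) cum 525  ← median
  x=11 (Hillcrest, w=40) cum 565
  x=11 (Riverbend, w=200) cum 765
  x=24 (Midtown, w=80) cum 845
  x=25 (Northgate, w=35) cum 880
⇒ x* = 9
y-coordinate, sorted with cumulative weight:
  y=2 (Westmoor, w=110) cum 110
  y=8 (Northgate, w=35) cum 145
  y=11 (Hillcrest, w=40) cum 185
  y=12 (Midtown, w=80) cum 265
  y=18 (Riverbend, w=200) cum 465  ← median
  y=19 (Lakeside, w=275) cum 740
  y=22 (Southcross, w=120) cum 860
  y=22 (Eastvale, w=20) cum 880
⇒ y* = 18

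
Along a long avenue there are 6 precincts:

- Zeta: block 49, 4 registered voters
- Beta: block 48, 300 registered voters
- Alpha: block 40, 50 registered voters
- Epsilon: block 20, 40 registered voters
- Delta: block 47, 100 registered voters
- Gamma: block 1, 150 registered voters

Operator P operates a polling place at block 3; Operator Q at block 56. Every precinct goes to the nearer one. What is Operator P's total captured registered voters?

190

The indifferent point is the midpoint (3+56)/2 = 29.5; precincts left of it (closer to Operator P at 3) go to Operator P, those right go to Operator Q.
  Gamma at 1 (w=150) → Operator P
  Epsilon at 20 (w=40) → Operator P
  Alpha at 40 (w=50) → Operator Q
  Delta at 47 (w=100) → Operator Q
  Beta at 48 (w=300) → Operator Q
  Zeta at 49 (w=4) → Operator Q
Operator P captures 190; Operator Q captures 454.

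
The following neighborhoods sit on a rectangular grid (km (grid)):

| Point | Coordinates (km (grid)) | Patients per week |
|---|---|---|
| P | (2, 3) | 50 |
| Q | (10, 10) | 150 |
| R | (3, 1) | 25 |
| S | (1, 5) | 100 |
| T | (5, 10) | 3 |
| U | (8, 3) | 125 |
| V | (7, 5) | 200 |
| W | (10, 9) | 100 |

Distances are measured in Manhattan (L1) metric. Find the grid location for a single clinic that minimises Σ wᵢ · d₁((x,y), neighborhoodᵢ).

(7, 5)

Manhattan distance separates: Σwᵢ(|x−xᵢ|+|y−yᵢ|) = Σwᵢ|x−xᵢ| + Σwᵢ|y−yᵢ|, so x and y are optimised independently as 1-D weighted medians.
Total weight W = 753; half = 376.5.
x-coordinate, sorted with cumulative weight:
  x=1 (S, w=100) cum 100
  x=2 (P, w=50) cum 150
  x=3 (R, w=25) cum 175
  x=5 (T, w=3) cum 178
  x=7 (V, w=200) cum 378  ← median
  x=8 (U, w=125) cum 503
  x=10 (Q, w=150) cum 653
  x=10 (W, w=100) cum 753
⇒ x* = 7
y-coordinate, sorted with cumulative weight:
  y=1 (R, w=25) cum 25
  y=3 (P, w=50) cum 75
  y=3 (U, w=125) cum 200
  y=5 (S, w=100) cum 300
  y=5 (V, w=200) cum 500  ← median
  y=9 (W, w=100) cum 600
  y=10 (Q, w=150) cum 750
  y=10 (T, w=3) cum 753
⇒ y* = 5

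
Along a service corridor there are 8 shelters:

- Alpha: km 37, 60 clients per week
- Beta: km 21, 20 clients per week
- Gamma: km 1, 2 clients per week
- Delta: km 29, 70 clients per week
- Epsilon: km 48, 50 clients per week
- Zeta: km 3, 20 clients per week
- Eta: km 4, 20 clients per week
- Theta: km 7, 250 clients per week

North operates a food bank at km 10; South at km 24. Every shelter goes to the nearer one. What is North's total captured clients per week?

The indifferent point is the midpoint (10+24)/2 = 17; shelters left of it (closer to North at 10) go to North, those right go to South.
  Gamma at 1 (w=2) → North
  Zeta at 3 (w=20) → North
  Eta at 4 (w=20) → North
  Theta at 7 (w=250) → North
  Beta at 21 (w=20) → South
  Delta at 29 (w=70) → South
  Alpha at 37 (w=60) → South
  Epsilon at 48 (w=50) → South
North captures 292; South captures 200.

292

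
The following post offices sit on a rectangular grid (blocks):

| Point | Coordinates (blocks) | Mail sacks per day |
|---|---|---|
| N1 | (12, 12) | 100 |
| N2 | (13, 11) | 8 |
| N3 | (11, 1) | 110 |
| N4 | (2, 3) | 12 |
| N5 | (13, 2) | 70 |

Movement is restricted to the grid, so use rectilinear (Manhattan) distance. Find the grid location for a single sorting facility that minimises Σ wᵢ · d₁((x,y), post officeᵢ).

Manhattan distance separates: Σwᵢ(|x−xᵢ|+|y−yᵢ|) = Σwᵢ|x−xᵢ| + Σwᵢ|y−yᵢ|, so x and y are optimised independently as 1-D weighted medians.
Total weight W = 300; half = 150.
x-coordinate, sorted with cumulative weight:
  x=2 (N4, w=12) cum 12
  x=11 (N3, w=110) cum 122
  x=12 (N1, w=100) cum 222  ← median
  x=13 (N2, w=8) cum 230
  x=13 (N5, w=70) cum 300
⇒ x* = 12
y-coordinate, sorted with cumulative weight:
  y=1 (N3, w=110) cum 110
  y=2 (N5, w=70) cum 180  ← median
  y=3 (N4, w=12) cum 192
  y=11 (N2, w=8) cum 200
  y=12 (N1, w=100) cum 300
⇒ y* = 2

(12, 2)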